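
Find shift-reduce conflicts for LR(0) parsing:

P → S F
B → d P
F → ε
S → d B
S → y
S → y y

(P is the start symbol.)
A shift-reduce conflict occurs when an LR(0) state has both:
  - a complete (reduce) item [A → α .] (dot at the end), and
  - a shift item [B → β . c γ] (dot before a terminal).

Augment with P' → P and build the canonical LR(0) collection (I0 = CLOSURE({[P' → . P]}), then GOTO on every symbol after a dot until no new states appear). It has 10 states:
  I0: { [P → . S F], [P' → . P], [S → . d B], [S → . y y], [S → . y] }  — shift
  I1: { [P' → P .] }  — accept
  I2: { [F → .], [P → S . F] }  — reduce
  I3: { [B → . d P], [S → d . B] }  — shift
  I4: { [S → y . y], [S → y .] }  — shift, reduce
  I5: { [S → y y .] }  — reduce
  I6: { [S → d B .] }  — reduce
  I7: { [B → d . P], [P → . S F], [S → . d B], [S → . y y], [S → . y] }  — shift
  I8: { [B → d P .] }  — reduce
  I9: { [P → S F .] }  — reduce

I4 contains reduce item [S → y .] and shift item [S → y . y] — shift-reduce conflict.

Answer: Yes — I4: [S → y .] vs [S → y . y]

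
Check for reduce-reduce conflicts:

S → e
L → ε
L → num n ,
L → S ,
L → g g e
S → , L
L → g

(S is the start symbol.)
A reduce-reduce conflict occurs when an LR(0) state has two complete items [A → α .] and [B → β .] — both call for a reduction, and with no lookahead the parser cannot choose between them.

Augment with S' → S and build the canonical LR(0) collection (I0 = CLOSURE({[S' → . S]}), then GOTO on every symbol after a dot until no new states appear). It has 13 states:
  I0: { [S → . , L], [S → . e], [S' → . S] }  — shift
  I1: { [L → . S ,], [L → . g g e], [L → . g], [L → . num n ,], [L → .], [S → , . L], [S → . , L], [S → . e] }  — shift, reduce
  I2: { [S' → S .] }  — accept
  I3: { [S → e .] }  — reduce
  I4: { [S → , L .] }  — reduce
  I5: { [L → S . ,] }  — shift
  I6: { [L → g . g e], [L → g .] }  — shift, reduce
  I7: { [L → num . n ,] }  — shift
  I8: { [L → num n . ,] }  — shift
  I9: { [L → num n , .] }  — reduce
  I10: { [L → g g . e] }  — shift
  I11: { [L → g g e .] }  — reduce
  I12: { [L → S , .] }  — reduce

No state contains more than one complete item.

Answer: No reduce-reduce conflicts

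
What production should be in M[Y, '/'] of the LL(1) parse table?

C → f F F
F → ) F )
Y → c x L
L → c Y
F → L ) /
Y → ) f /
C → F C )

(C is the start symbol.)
To find M[Y, '/'], we find productions for Y where '/' is in the predict set (PREDICT(N → α) = (FIRST(α) \ {ε}) ∪ (FOLLOW(N) if α ⇒* ε)).

Y → c x L: PREDICT = { 'c' }
Y → ) f /: PREDICT = { ')' }

M[Y, '/'] is empty (no production applies)

Answer: Empty (error entry)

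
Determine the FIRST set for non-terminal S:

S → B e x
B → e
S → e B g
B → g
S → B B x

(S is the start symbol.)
To compute FIRST(S), examine every production with S on the left-hand side, reading each right-hand side left to right until a non-nullable symbol is reached.

FIRST sets of the other non-terminals involved (by the same procedure, iterated to a fixed point):
  FIRST(B) = { 'e', 'g' }

From S → B e x:
  - B is a non-terminal: add FIRST(B) \ {ε} = { 'e', 'g' }
    B is not nullable, so stop
From S → e B g:
  - e is a terminal: add 'e' and stop
From S → B B x:
  - B is a non-terminal: add FIRST(B) \ {ε} = { 'e', 'g' }
    B is not nullable, so stop

Collecting: FIRST(S) = { 'e', 'g' }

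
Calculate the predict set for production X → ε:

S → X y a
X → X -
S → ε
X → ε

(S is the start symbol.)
PREDICT(X → ε) = (FIRST(RHS) \ {ε}) ∪ (FOLLOW(X) if ε ∈ FIRST(RHS), i.e. RHS ⇒* ε)
The right-hand side is ε (FIRST(ε) = { ε }), so the predict set is FOLLOW(X) = { '-', 'y' }
PREDICT(X → ε) = { '-', 'y' }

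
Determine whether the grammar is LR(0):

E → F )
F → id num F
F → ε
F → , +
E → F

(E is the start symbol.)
Augment with E' → E and build the canonical LR(0) collection (I0 = CLOSURE({[E' → . E]}), then GOTO on every symbol after a dot until no new states appear). It has 9 states:
  I0: { [E → . F )], [E → . F], [E' → . E], [F → . , +], [F → . id num F], [F → .] }  — shift, reduce
  I1: { [F → , . +] }  — shift
  I2: { [E' → E .] }  — accept
  I3: { [E → F . )], [E → F .] }  — shift, reduce
  I4: { [F → id . num F] }  — shift
  I5: { [F → . , +], [F → . id num F], [F → .], [F → id num . F] }  — shift, reduce
  I6: { [F → id num F .] }  — reduce
  I7: { [E → F ) .] }  — reduce
  I8: { [F → , + .] }  — reduce

Conflict in state I0:
  Shift-reduce conflict between [F → .] and [F → . , +]
So the grammar is NOT LR(0).

Answer: No. Shift-reduce conflict between [F → .] and [F → . , +]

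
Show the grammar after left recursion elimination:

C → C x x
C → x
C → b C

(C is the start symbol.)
C → x C'
C → b C C'
C' → x x C'
C' → ε

C is directly left-recursive. The standard transformation for
  A → A α₁ | ... | A α_m | β₁ | ... | β_n
is
  A  → β₁ A' | ... | β_n A'
  A' → α₁ A' | ... | α_m A' | ε

C → x becomes C → x C'
C → b C becomes C → b C C'
C → C x x becomes C' → x x C'
Add C' → ε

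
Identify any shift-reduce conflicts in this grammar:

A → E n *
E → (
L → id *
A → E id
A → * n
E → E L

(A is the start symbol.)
A shift-reduce conflict occurs when an LR(0) state has both:
  - a complete (reduce) item [A → α .] (dot at the end), and
  - a shift item [B → β . c γ] (dot before a terminal).

Augment with A' → A and build the canonical LR(0) collection (I0 = CLOSURE({[A' → . A]}), then GOTO on every symbol after a dot until no new states appear). It has 11 states:
  I0: { [A → . * n], [A → . E id], [A → . E n *], [A' → . A], [E → . (], [E → . E L] }  — shift
  I1: { [E → ( .] }  — reduce
  I2: { [A → * . n] }  — shift
  I3: { [A' → A .] }  — accept
  I4: { [A → E . id], [A → E . n *], [E → E . L], [L → . id *] }  — shift
  I5: { [E → E L .] }  — reduce
  I6: { [A → E id .], [L → id . *] }  — shift, reduce
  I7: { [A → E n . *] }  — shift
  I8: { [A → E n * .] }  — reduce
  I9: { [L → id * .] }  — reduce
  I10: { [A → * n .] }  — reduce

I6 contains reduce item [A → E id .] and shift item [L → id . *] — shift-reduce conflict.

Answer: Yes — I6: [A → E id .] vs [L → id . *]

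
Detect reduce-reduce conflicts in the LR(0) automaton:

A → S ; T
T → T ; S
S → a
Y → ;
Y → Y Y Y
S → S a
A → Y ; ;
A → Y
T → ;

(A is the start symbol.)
No reduce-reduce conflicts

Augment with A' → A and build the canonical LR(0) collection (I0 = CLOSURE({[A' → . A]}), then GOTO on every symbol after a dot until no new states appear). It has 16 states:
  I0: { [A → . S ; T], [A → . Y ; ;], [A → . Y], [A' → . A], [S → . S a], [S → . a], [Y → . ;], [Y → . Y Y Y] }  — shift
  I1: { [Y → ; .] }  — reduce
  I2: { [A' → A .] }  — accept
  I3: { [A → S . ; T], [S → S . a] }  — shift
  I4: { [A → Y . ; ;], [A → Y .], [Y → . ;], [Y → . Y Y Y], [Y → Y . Y Y] }  — shift, reduce
  I5: { [S → a .] }  — reduce
  I6: { [A → Y ; . ;], [Y → ; .] }  — shift, reduce
  I7: { [Y → . ;], [Y → . Y Y Y], [Y → Y . Y Y], [Y → Y Y . Y] }  — shift
  I8: { [Y → . ;], [Y → . Y Y Y], [Y → Y . Y Y], [Y → Y Y . Y], [Y → Y Y Y .] }  — shift, reduce
  I9: { [A → Y ; ; .] }  — reduce
  I10: { [A → S ; . T], [T → . ;], [T → . T ; S] }  — shift
  I11: { [S → S a .] }  — reduce
  I12: { [T → ; .] }  — reduce
  I13: { [A → S ; T .], [T → T . ; S] }  — shift, reduce
  I14: { [S → . S a], [S → . a], [T → T ; . S] }  — shift
  I15: { [S → S . a], [T → T ; S .] }  — shift, reduce

No state contains more than one complete item.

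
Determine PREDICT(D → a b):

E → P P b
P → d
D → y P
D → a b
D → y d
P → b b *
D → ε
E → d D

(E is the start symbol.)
PREDICT(D → a b) = (FIRST(RHS) \ {ε}) ∪ (FOLLOW(D) if ε ∈ FIRST(RHS), i.e. RHS ⇒* ε)
FIRST(a b) = { 'a' }
ε ∉ FIRST(a b), so FOLLOW(D) is not added.
PREDICT(D → a b) = { 'a' }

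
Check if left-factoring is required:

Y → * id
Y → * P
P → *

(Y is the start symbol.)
Yes, Y has productions with common prefix '*'

Left-factoring is needed when two productions for the same non-terminal
share a common prefix on the right-hand side.

Productions for Y:
  Y → * id
  Y → * P

Found common prefix '*' in productions for Y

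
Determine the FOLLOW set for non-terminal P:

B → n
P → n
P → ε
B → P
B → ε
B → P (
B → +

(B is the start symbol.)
{ $, '(' }

To compute FOLLOW(P), find every occurrence of P on a right-hand side N → α P β: add FIRST(β) \ {ε}, and if β is empty or nullable also add FOLLOW(N). Iterate to a fixed point.

In B → P: P is at the end, add FOLLOW(B)
In B → P (: P is followed by '(', add FIRST('(') \ {ε} = { '(' }

The FOLLOW sets referred to above (computed the same way, to a fixed point):
  FOLLOW(B) = { $ }

Taking the union: FOLLOW(P) = { $, '(' }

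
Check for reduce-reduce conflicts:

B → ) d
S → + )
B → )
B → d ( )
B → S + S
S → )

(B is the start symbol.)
A reduce-reduce conflict occurs when an LR(0) state has two complete items [A → α .] and [B → β .] — both call for a reduction, and with no lookahead the parser cannot choose between them.

Augment with B' → B and build the canonical LR(0) collection (I0 = CLOSURE({[B' → . B]}), then GOTO on every symbol after a dot until no new states appear). It has 13 states:
  I0: { [B → . ) d], [B → . )], [B → . S + S], [B → . d ( )], [B' → . B], [S → . )], [S → . + )] }  — shift
  I1: { [B → ) . d], [B → ) .], [S → ) .] }  — shift, 2 reduces
  I2: { [S → + . )] }  — shift
  I3: { [B' → B .] }  — accept
  I4: { [B → S . + S] }  — shift
  I5: { [B → d . ( )] }  — shift
  I6: { [B → d ( . )] }  — shift
  I7: { [B → d ( ) .] }  — reduce
  I8: { [B → S + . S], [S → . )], [S → . + )] }  — shift
  I9: { [S → ) .] }  — reduce
  I10: { [B → S + S .] }  — reduce
  I11: { [S → + ) .] }  — reduce
  I12: { [B → ) d .] }  — reduce

I1 contains complete items [B → ) .], [S → ) .] — reduce-reduce conflict.

Answer: Yes — I1: [B → ) .] vs [S → ) .]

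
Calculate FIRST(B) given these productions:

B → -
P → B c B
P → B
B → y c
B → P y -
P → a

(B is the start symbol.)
To compute FIRST(B), examine every production with B on the left-hand side, reading each right-hand side left to right until a non-nullable symbol is reached.

FIRST sets of the other non-terminals involved (by the same procedure, iterated to a fixed point):
  FIRST(P) = { '-', 'a', 'y' }

From B → -:
  - '-' is a terminal: add '-' and stop
From B → y c:
  - y is a terminal: add 'y' and stop
From B → P y -:
  - P is a non-terminal: add FIRST(P) \ {ε} = { '-', 'a', 'y' }
    P is not nullable, so stop

Collecting: FIRST(B) = { '-', 'a', 'y' }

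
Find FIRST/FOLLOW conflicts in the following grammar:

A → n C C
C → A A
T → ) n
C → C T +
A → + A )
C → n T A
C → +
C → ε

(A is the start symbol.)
Yes. C → A A with FOLLOW(C) on { '+', 'n' }; C → C T '+' with FOLLOW(C) on { ')', '+', 'n' }; C → n T A with FOLLOW(C) on { 'n' }; C → '+' with FOLLOW(C) on { '+' }

A FIRST/FOLLOW conflict occurs when a non-terminal N has a nullable alternative N → β (β ⇒* ε) and another alternative N → α with FIRST(α) ∩ FOLLOW(N) ≠ ∅: on such a lookahead the parser cannot decide between expanding α and letting N vanish via β.

Nullable non-terminals: C.
FIRST sets used below: FIRST(A) = { '+', 'n' }, FIRST(C) = { ')', '+', 'n', ε }, FIRST(T) = { ')' }

C: nullable alternative(s) C → ε; FOLLOW(C) = { $, ')', '+', 'n' }
  C → A A: FIRST \ {ε} = { '+', 'n' } — overlaps FOLLOW(C) on { '+', 'n' }: CONFLICT
  C → C T +: FIRST \ {ε} = { ')', '+', 'n' } — overlaps FOLLOW(C) on { ')', '+', 'n' }: CONFLICT
  C → n T A: FIRST \ {ε} = { 'n' } — overlaps FOLLOW(C) on { 'n' }: CONFLICT
  C → +: FIRST \ {ε} = { '+' } — overlaps FOLLOW(C) on { '+' }: CONFLICT
  C → ε: FIRST \ {ε} = { } — this is the only nullable alternative, skip

A, T have no nullable alternative, so no FIRST/FOLLOW check is needed there.

So the grammar has 4 FIRST/FOLLOW conflicts (marked CONFLICT above).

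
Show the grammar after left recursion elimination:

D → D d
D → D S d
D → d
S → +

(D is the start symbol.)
D → d D'
D' → d D'
D' → S d D'
D' → ε
S → +

D is directly left-recursive. The standard transformation for
  A → A α₁ | ... | A α_m | β₁ | ... | β_n
is
  A  → β₁ A' | ... | β_n A'
  A' → α₁ A' | ... | α_m A' | ε

D → d becomes D → d D'
D → D d becomes D' → d D'
D → D S d becomes D' → S d D'
Add D' → ε

Productions for other non-terminals are unchanged:
  S → +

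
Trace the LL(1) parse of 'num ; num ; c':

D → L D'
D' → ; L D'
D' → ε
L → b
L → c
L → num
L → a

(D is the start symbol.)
Stack is shown with the top on the left.

Stack     Input            Action
---------------------------------
D $       num ; num ; c $  output D → L D'
L D' $    num ; num ; c $  output L → num
num D' $  num ; num ; c $  match 'num'
D' $      ; num ; c $      output D' → ; L D'
; L D' $  ; num ; c $      match ';'
L D' $    num ; c $        output L → num
num D' $  num ; c $        match 'num'
D' $      ; c $            output D' → ; L D'
; L D' $  ; c $            match ';'
L D' $    c $              output L → c
c D' $    c $              match 'c'
D' $      $                output D' → ε
$         $                accept

The string is accepted.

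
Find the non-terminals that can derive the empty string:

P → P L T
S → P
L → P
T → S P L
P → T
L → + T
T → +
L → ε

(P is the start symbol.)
{ 'L' }

ε-productions: L → ε
So L is immediately nullable.
No further non-terminal can be added: every production for the remaining non-terminals contains a terminal or a non-nullable non-terminal.
Nullable = { 'L' }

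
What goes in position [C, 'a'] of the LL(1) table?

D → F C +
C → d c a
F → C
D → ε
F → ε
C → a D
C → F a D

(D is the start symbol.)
C → a D, C → F a D

To find M[C, 'a'], we find productions for C where 'a' is in the predict set (PREDICT(N → α) = (FIRST(α) \ {ε}) ∪ (FOLLOW(N) if α ⇒* ε)).

Relevant sets:
  FIRST(F) = { 'a', 'd', ε }

C → d c a: PREDICT = { 'd' }
C → a D: PREDICT = { 'a' }
  'a' is in predict set, so this production goes in M[C, 'a']
C → F a D: PREDICT = { 'a', 'd' }
  'a' is in predict set, so this production goes in M[C, 'a']

M[C, 'a'] = C → a D, C → F a D  (a multiply-defined cell — the grammar is not LL(1))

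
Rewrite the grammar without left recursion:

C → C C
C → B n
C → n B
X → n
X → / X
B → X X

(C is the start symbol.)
C → B n C'
C → n B C'
C' → C C'
C' → ε
X → n
X → / X
B → X X

C is directly left-recursive. The standard transformation for
  A → A α₁ | ... | A α_m | β₁ | ... | β_n
is
  A  → β₁ A' | ... | β_n A'
  A' → α₁ A' | ... | α_m A' | ε

C → B n becomes C → B n C'
C → n B becomes C → n B C'
C → C C becomes C' → C C'
Add C' → ε

Productions for other non-terminals are unchanged:
  X → n
  X → / X
  B → X X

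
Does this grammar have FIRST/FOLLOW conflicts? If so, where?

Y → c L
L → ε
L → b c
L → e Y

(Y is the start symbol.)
No FIRST/FOLLOW conflicts.

A FIRST/FOLLOW conflict occurs when a non-terminal N has a nullable alternative N → β (β ⇒* ε) and another alternative N → α with FIRST(α) ∩ FOLLOW(N) ≠ ∅: on such a lookahead the parser cannot decide between expanding α and letting N vanish via β.

Nullable non-terminals: L.

L: nullable alternative(s) L → ε; FOLLOW(L) = { $ }
  L → ε: FIRST \ {ε} = { } — this is the only nullable alternative, skip
  L → b c: FIRST \ {ε} = { 'b' } — disjoint from FOLLOW(L)
  L → e Y: FIRST \ {ε} = { 'e' } — disjoint from FOLLOW(L)

Y has no nullable alternative, so no FIRST/FOLLOW check is needed there.

No FIRST/FOLLOW conflicts found.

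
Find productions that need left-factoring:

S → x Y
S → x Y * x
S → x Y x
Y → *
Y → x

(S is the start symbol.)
Yes, S has productions with common prefix 'x Y'

Left-factoring is needed when two productions for the same non-terminal
share a common prefix on the right-hand side.

Productions for S:
  S → x Y
  S → x Y * x
  S → x Y x
Productions for Y:
  Y → *
  Y → x

Found common prefix 'x Y' in productions for S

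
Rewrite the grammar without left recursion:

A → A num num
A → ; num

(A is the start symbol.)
A is directly left-recursive. The standard transformation for
  A → A α₁ | ... | A α_m | β₁ | ... | β_n
is
  A  → β₁ A' | ... | β_n A'
  A' → α₁ A' | ... | α_m A' | ε

A → ; num becomes A → ; num A'
A → A num num becomes A' → num num A'
Add A' → ε

Resulting grammar:
A → ; num A'
A' → num num A'
A' → ε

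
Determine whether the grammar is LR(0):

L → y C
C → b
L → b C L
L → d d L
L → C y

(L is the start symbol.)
No. Shift-reduce conflict between [C → b .] and [C → . b]

Augment with L' → L and build the canonical LR(0) collection (I0 = CLOSURE({[L' → . L]}), then GOTO on every symbol after a dot until no new states appear). It has 13 states:
  I0: { [C → . b], [L → . C y], [L → . b C L], [L → . d d L], [L → . y C], [L' → . L] }  — shift
  I1: { [L → C . y] }  — shift
  I2: { [L' → L .] }  — accept
  I3: { [C → . b], [C → b .], [L → b . C L] }  — shift, reduce
  I4: { [L → d . d L] }  — shift
  I5: { [C → . b], [L → y . C] }  — shift
  I6: { [L → y C .] }  — reduce
  I7: { [C → b .] }  — reduce
  I8: { [C → . b], [L → . C y], [L → . b C L], [L → . d d L], [L → . y C], [L → d d . L] }  — shift
  I9: { [L → d d L .] }  — reduce
  I10: { [C → . b], [L → . C y], [L → . b C L], [L → . d d L], [L → . y C], [L → b C . L] }  — shift
  I11: { [L → b C L .] }  — reduce
  I12: { [L → C y .] }  — reduce

Conflict in state I3:
  Shift-reduce conflict between [C → b .] and [C → . b]
So the grammar is NOT LR(0).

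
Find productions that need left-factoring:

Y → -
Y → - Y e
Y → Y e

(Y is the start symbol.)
Yes, Y has productions with common prefix '-'

Left-factoring is needed when two productions for the same non-terminal
share a common prefix on the right-hand side.

Productions for Y:
  Y → -
  Y → - Y e
  Y → Y e

Found common prefix '-' in productions for Y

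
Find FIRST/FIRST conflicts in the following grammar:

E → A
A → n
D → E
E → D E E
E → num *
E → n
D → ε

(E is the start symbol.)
FIRST sets of the non-terminals at (or reachable through a nullable prefix from) the front of some alternative:
  FIRST(A) = { 'n' }
  FIRST(D) = { 'n', 'num', ε }
  FIRST(E) = { 'n', 'num' }

Productions for E:
  E → A: FIRST = { 'n' }
  E → D E E: FIRST = { 'n', 'num' }
  E → num *: FIRST = { 'num' }
  E → n: FIRST = { 'n' }
Productions for D:
  D → E: FIRST = { 'n', 'num' }
  D → ε: FIRST = { ε }
A has only one production, so no FIRST/FIRST conflict is possible there.

Conflict for E: E → A and E → D E E
  Overlap: { 'n' }
Conflict for E: E → A and E → n
  Overlap: { 'n' }
Conflict for E: E → D E E and E → num *
  Overlap: { 'num' }
Conflict for E: E → D E E and E → n
  Overlap: { 'n' }

Answer: Yes. E → A / E → D E E on { 'n' }; E → A / E → n on { 'n' }; E → D E E / E → num '*' on { 'num' }; E → D E E / E → n on { 'n' }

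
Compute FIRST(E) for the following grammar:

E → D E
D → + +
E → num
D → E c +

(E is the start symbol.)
FIRST sets of the other non-terminals involved (by the same procedure, iterated to a fixed point):
  FIRST(D) = { '+', 'num' }

From E → D E:
  - D is a non-terminal: add FIRST(D) \ {ε} = { '+', 'num' }
    D is not nullable, so stop
From E → num:
  - num is a terminal: add 'num' and stop

Collecting: FIRST(E) = { '+', 'num' }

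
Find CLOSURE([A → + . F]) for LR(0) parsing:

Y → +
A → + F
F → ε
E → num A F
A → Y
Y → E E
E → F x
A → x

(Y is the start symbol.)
{ [A → + . F], [F → .] }

To compute CLOSURE, for each item [A → α.Bβ] where B is a non-terminal, add [B → .γ] for all productions B → γ; repeat for the newly added items until nothing changes.

Start with: [A → + . F]
  [A → + . F] has the dot before F: add [F → .]
No further items can be added.

CLOSURE = { [A → + . F], [F → .] }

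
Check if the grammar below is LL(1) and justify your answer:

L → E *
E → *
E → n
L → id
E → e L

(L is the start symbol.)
A grammar is LL(1) if for each non-terminal N with multiple productions, the predict sets of those productions are pairwise disjoint, where PREDICT(N → α) = (FIRST(α) \ {ε}) ∪ (FOLLOW(N) if α ⇒* ε).

Relevant sets:
  FIRST(E) = { '*', 'e', 'n' }

For L:
  PREDICT(L → E '*') = { '*', 'e', 'n' }
  PREDICT(L → id) = { 'id' }
For E:
  PREDICT(E → '*') = { '*' }
  PREDICT(E → n) = { 'n' }
  PREDICT(E → e L) = { 'e' }

All predict sets are disjoint. The grammar IS LL(1).

Answer: Yes, the grammar is LL(1).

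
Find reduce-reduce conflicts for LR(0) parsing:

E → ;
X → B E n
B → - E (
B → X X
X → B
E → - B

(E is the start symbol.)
Yes — I5: [E → - B .] vs [X → B .]

Augment with E' → E and build the canonical LR(0) collection (I0 = CLOSURE({[E' → . E]}), then GOTO on every symbol after a dot until no new states appear). It has 13 states:
  I0: { [E → . - B], [E → . ;], [E' → . E] }  — shift
  I1: { [B → . - E (], [B → . X X], [E → - . B], [X → . B E n], [X → . B] }  — shift
  I2: { [E → ; .] }  — reduce
  I3: { [E' → E .] }  — accept
  I4: { [B → - . E (], [E → . - B], [E → . ;] }  — shift
  I5: { [E → - B .], [E → . - B], [E → . ;], [X → B . E n], [X → B .] }  — shift, 2 reduces
  I6: { [B → . - E (], [B → . X X], [B → X . X], [X → . B E n], [X → . B] }  — shift
  I7: { [E → . - B], [E → . ;], [X → B . E n], [X → B .] }  — shift, reduce
  I8: { [B → . - E (], [B → . X X], [B → X . X], [B → X X .], [X → . B E n], [X → . B] }  — shift, reduce
  I9: { [X → B E . n] }  — shift
  I10: { [X → B E n .] }  — reduce
  I11: { [B → - E . (] }  — shift
  I12: { [B → - E ( .] }  — reduce

I5 contains complete items [E → - B .], [X → B .] — reduce-reduce conflict.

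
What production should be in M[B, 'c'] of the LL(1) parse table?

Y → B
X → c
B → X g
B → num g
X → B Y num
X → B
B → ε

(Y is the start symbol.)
B → X g, B → ε

To find M[B, 'c'], we find productions for B where 'c' is in the predict set (PREDICT(N → α) = (FIRST(α) \ {ε}) ∪ (FOLLOW(N) if α ⇒* ε)).

Relevant sets:
  FIRST(X) = { 'c', 'g', 'num', ε }
  FOLLOW(B) = { $, 'c', 'g', 'num' }

B → X g: PREDICT = { 'c', 'g', 'num' }
  'c' is in predict set, so this production goes in M[B, 'c']
B → num g: PREDICT = { 'num' }
B → ε: PREDICT = { $, 'c', 'g', 'num' }
  'c' is in predict set, so this production goes in M[B, 'c']

M[B, 'c'] = B → X g, B → ε  (a multiply-defined cell — the grammar is not LL(1))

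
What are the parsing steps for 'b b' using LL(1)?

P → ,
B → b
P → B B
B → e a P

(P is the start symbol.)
Stack is shown with the top on the left.

Stack  Input  Action
--------------------
P $    b b $  output P → B B
B B $  b b $  output B → b
b B $  b b $  match 'b'
B $    b $    output B → b
b $    b $    match 'b'
$      $      accept

The string is accepted.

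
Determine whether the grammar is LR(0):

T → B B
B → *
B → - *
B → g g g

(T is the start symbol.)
A grammar is LR(0) if no state in the canonical LR(0) collection has:
  - both a shift item (dot before a terminal) and a complete item (shift-reduce conflict), or
  - two or more complete items (reduce-reduce conflict; the accept item [T' → T .] counts as a complete item here).

Augment with T' → T and build the canonical LR(0) collection (I0 = CLOSURE({[T' → . T]}), then GOTO on every symbol after a dot until no new states appear). It has 10 states:
  I0: { [B → . *], [B → . - *], [B → . g g g], [T → . B B], [T' → . T] }  — shift
  I1: { [B → * .] }  — reduce
  I2: { [B → - . *] }  — shift
  I3: { [B → . *], [B → . - *], [B → . g g g], [T → B . B] }  — shift
  I4: { [T' → T .] }  — accept
  I5: { [B → g . g g] }  — shift
  I6: { [B → g g . g] }  — shift
  I7: { [B → g g g .] }  — reduce
  I8: { [T → B B .] }  — reduce
  I9: { [B → - * .] }  — reduce

Every state is either a pure shift/goto state or contains exactly one complete item and nothing to shift — no conflicts. The grammar is LR(0).

Answer: Yes, the grammar is LR(0)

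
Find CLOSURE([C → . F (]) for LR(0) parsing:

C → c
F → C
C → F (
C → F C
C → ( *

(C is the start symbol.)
Start with: [C → . F (]
  [C → . F (] has the dot before F: add [F → . C]
  [F → . C] has the dot before C: add [C → . c], [C → . F C], [C → . ( *]
No further items can be added.

CLOSURE = { [C → . ( *], [C → . F (], [C → . F C], [C → . c], [F → . C] }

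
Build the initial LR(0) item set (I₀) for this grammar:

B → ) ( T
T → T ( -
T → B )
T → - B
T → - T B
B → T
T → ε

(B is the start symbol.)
First, augment the grammar with B' → B
I₀ = CLOSURE({ [B' → . B] }):
  [B' → . B] has the dot before B: add [B → . ) ( T], [B → . T]
  [B → . T] has the dot before T: add [T → . T ( -], [T → . B )], [T → . - B], [T → . - T B], [T → .]
No further items can be added.

I₀ = { [B → . ) ( T], [B → . T], [B' → . B], [T → . - B], [T → . - T B], [T → . B )], [T → . T ( -], [T → .] }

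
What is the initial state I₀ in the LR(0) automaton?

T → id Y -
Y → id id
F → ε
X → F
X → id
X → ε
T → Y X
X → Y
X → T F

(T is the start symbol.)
{ [T → . Y X], [T → . id Y -], [T' → . T], [Y → . id id] }

First, augment the grammar with T' → T
I₀ = CLOSURE({ [T' → . T] }):
  [T' → . T] has the dot before T: add [T → . id Y -], [T → . Y X]
  [T → . Y X] has the dot before Y: add [Y → . id id]
No further items can be added.

I₀ = { [T → . Y X], [T → . id Y -], [T' → . T], [Y → . id id] }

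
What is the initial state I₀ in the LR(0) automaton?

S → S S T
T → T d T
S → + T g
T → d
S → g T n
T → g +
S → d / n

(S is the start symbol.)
{ [S → . + T g], [S → . S S T], [S → . d / n], [S → . g T n], [S' → . S] }

First, augment the grammar with S' → S
I₀ = CLOSURE({ [S' → . S] }):
  [S' → . S] has the dot before S: add [S → . S S T], [S → . + T g], [S → . g T n], [S → . d / n]
No further items can be added.

I₀ = { [S → . + T g], [S → . S S T], [S → . d / n], [S → . g T n], [S' → . S] }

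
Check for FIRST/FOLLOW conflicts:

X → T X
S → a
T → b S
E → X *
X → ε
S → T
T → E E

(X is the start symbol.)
Yes. X → T X with FOLLOW(X) on { '*' }

Nullable non-terminals: X.
FIRST sets used below: FIRST(T) = { '*', 'b' }

X: nullable alternative(s) X → ε; FOLLOW(X) = { $, '*' }
  X → T X: FIRST \ {ε} = { '*', 'b' } — overlaps FOLLOW(X) on { '*' }: CONFLICT
  X → ε: FIRST \ {ε} = { } — this is the only nullable alternative, skip

E, S, T have no nullable alternative, so no FIRST/FOLLOW check is needed there.

So the grammar has 1 FIRST/FOLLOW conflict (marked CONFLICT above).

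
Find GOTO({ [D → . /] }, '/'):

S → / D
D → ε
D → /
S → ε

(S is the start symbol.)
{ [D → / .] }

GOTO(I, '/') = CLOSURE({ [A → αX.β] : [A → α.Xβ] ∈ I, X = '/' })

Items with dot before '/', with the dot advanced:
  [D → . /] → [D → / .]
Closure adds nothing (no advanced item has the dot before a non-terminal).

GOTO = { [D → / .] }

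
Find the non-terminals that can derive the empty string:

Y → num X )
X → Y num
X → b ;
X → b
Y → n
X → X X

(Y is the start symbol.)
None

A non-terminal is nullable if it can derive ε (the empty string): either it has an ε-production, or it has a production whose right-hand side consists entirely of nullable non-terminals.

There are no ε-productions, so no non-terminal can derive ε.
No non-terminals are nullable.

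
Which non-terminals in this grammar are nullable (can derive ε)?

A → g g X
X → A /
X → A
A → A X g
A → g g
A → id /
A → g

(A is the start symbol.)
None

A non-terminal is nullable if it can derive ε (the empty string): either it has an ε-production, or it has a production whose right-hand side consists entirely of nullable non-terminals.

There are no ε-productions, so no non-terminal can derive ε.
No non-terminals are nullable.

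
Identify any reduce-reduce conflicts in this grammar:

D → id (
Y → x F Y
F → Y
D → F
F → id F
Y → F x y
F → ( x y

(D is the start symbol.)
Yes — I13: [F → Y .] vs [Y → x F Y .]

Augment with D' → D and build the canonical LR(0) collection (I0 = CLOSURE({[D' → . D]}), then GOTO on every symbol after a dot until no new states appear). It has 18 states:
  I0: { [D → . F], [D → . id (], [D' → . D], [F → . ( x y], [F → . Y], [F → . id F], [Y → . F x y], [Y → . x F Y] }  — shift
  I1: { [F → ( . x y] }  — shift
  I2: { [D' → D .] }  — accept
  I3: { [D → F .], [Y → F . x y] }  — shift, reduce
  I4: { [F → Y .] }  — reduce
  I5: { [D → id . (], [F → . ( x y], [F → . Y], [F → . id F], [F → id . F], [Y → . F x y], [Y → . x F Y] }  — shift
  I6: { [F → . ( x y], [F → . Y], [F → . id F], [Y → . F x y], [Y → . x F Y], [Y → x . F Y] }  — shift
  I7: { [F → . ( x y], [F → . Y], [F → . id F], [Y → . F x y], [Y → . x F Y], [Y → F . x y], [Y → x F . Y] }  — shift
  I8: { [F → . ( x y], [F → . Y], [F → . id F], [F → id . F], [Y → . F x y], [Y → . x F Y] }  — shift
  I9: { [F → id F .], [Y → F . x y] }  — shift, reduce
  I10: { [Y → F x . y] }  — shift
  I11: { [Y → F x y .] }  — reduce
  I12: { [Y → F . x y] }  — shift
  I13: { [F → Y .], [Y → x F Y .] }  — 2 reduces
  I14: { [F → . ( x y], [F → . Y], [F → . id F], [Y → . F x y], [Y → . x F Y], [Y → F x . y], [Y → x . F Y] }  — shift
  I15: { [D → id ( .], [F → ( . x y] }  — shift, reduce
  I16: { [F → ( x . y] }  — shift
  I17: { [F → ( x y .] }  — reduce

I13 contains complete items [F → Y .], [Y → x F Y .] — reduce-reduce conflict.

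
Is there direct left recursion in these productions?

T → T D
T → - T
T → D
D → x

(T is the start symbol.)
Yes, T is left-recursive

T → T D: LEFT RECURSIVE (starts with T)
T → - T: starts with '-'
T → D: starts with D
D → x: starts with x

The grammar has direct left recursion on: T.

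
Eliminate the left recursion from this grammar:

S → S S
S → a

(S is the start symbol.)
S → a S'
S' → S S'
S' → ε

S is directly left-recursive. The standard transformation for
  A → A α₁ | ... | A α_m | β₁ | ... | β_n
is
  A  → β₁ A' | ... | β_n A'
  A' → α₁ A' | ... | α_m A' | ε

S → a becomes S → a S'
S → S S becomes S' → S S'
Add S' → ε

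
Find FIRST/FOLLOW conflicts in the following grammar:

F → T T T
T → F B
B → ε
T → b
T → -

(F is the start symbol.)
A FIRST/FOLLOW conflict occurs when a non-terminal N has a nullable alternative N → β (β ⇒* ε) and another alternative N → α with FIRST(α) ∩ FOLLOW(N) ≠ ∅: on such a lookahead the parser cannot decide between expanding α and letting N vanish via β.

Nullable non-terminals: B.
B has a nullable alternative but only one production, so nothing to check.

F, T have no nullable alternative, so no FIRST/FOLLOW check is needed there.

No FIRST/FOLLOW conflicts found.

Answer: No FIRST/FOLLOW conflicts.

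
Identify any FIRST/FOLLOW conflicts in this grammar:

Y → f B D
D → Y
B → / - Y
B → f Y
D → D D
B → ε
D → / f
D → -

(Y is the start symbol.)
Yes. B → '/' '-' Y with FOLLOW(B) on { '/' }; B → f Y with FOLLOW(B) on { 'f' }

Nullable non-terminals: B.

B: nullable alternative(s) B → ε; FOLLOW(B) = { '-', '/', 'f' }
  B → / - Y: FIRST \ {ε} = { '/' } — overlaps FOLLOW(B) on { '/' }: CONFLICT
  B → f Y: FIRST \ {ε} = { 'f' } — overlaps FOLLOW(B) on { 'f' }: CONFLICT
  B → ε: FIRST \ {ε} = { } — this is the only nullable alternative, skip

D, Y have no nullable alternative, so no FIRST/FOLLOW check is needed there.

So the grammar has 2 FIRST/FOLLOW conflicts (marked CONFLICT above).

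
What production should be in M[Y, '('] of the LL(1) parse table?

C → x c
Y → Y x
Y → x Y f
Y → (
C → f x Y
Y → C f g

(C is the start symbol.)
To find M[Y, '('], we find productions for Y where '(' is in the predict set (PREDICT(N → α) = (FIRST(α) \ {ε}) ∪ (FOLLOW(N) if α ⇒* ε)).

Relevant sets:
  FIRST(Y) = { '(', 'f', 'x' }
  FIRST(C) = { 'f', 'x' }

Y → Y x: PREDICT = { '(', 'f', 'x' }
  '(' is in predict set, so this production goes in M[Y, '(']
Y → x Y f: PREDICT = { 'x' }
Y → (: PREDICT = { '(' }
  '(' is in predict set, so this production goes in M[Y, '(']
Y → C f g: PREDICT = { 'f', 'x' }

M[Y, '('] = Y → Y x, Y → (  (a multiply-defined cell — the grammar is not LL(1))

Answer: Y → Y x, Y → (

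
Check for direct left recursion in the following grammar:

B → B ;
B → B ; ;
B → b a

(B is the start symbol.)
Yes, B is left-recursive

Direct left recursion occurs when N → N α for some non-terminal N (the right-hand side begins with the left-hand side itself).

B → B ;: LEFT RECURSIVE (starts with B)
B → B ; ;: LEFT RECURSIVE (starts with B)
B → b a: starts with b

The grammar has direct left recursion on: B.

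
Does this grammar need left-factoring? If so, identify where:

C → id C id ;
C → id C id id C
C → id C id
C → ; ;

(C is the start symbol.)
Yes, C has productions with common prefix 'id C id'

Left-factoring is needed when two productions for the same non-terminal
share a common prefix on the right-hand side.

Productions for C:
  C → id C id ;
  C → id C id id C
  C → id C id
  C → ; ;

Found common prefix 'id C id' in productions for C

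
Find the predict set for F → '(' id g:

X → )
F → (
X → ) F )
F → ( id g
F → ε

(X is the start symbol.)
{ '(' }

PREDICT(F → '(' id g) = (FIRST(RHS) \ {ε}) ∪ (FOLLOW(F) if ε ∈ FIRST(RHS), i.e. RHS ⇒* ε)
FIRST('(' id g) = { '(' }
ε ∉ FIRST('(' id g), so FOLLOW(F) is not added.
PREDICT(F → '(' id g) = { '(' }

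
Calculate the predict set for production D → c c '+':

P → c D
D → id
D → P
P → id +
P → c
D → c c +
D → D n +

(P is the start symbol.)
PREDICT(D → c c '+') = (FIRST(RHS) \ {ε}) ∪ (FOLLOW(D) if ε ∈ FIRST(RHS), i.e. RHS ⇒* ε)
FIRST(c c '+') = { 'c' }
ε ∉ FIRST(c c '+'), so FOLLOW(D) is not added.
PREDICT(D → c c '+') = { 'c' }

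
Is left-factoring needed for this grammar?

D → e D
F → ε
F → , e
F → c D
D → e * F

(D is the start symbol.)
Left-factoring is needed when two productions for the same non-terminal
share a common prefix on the right-hand side.

Productions for D:
  D → e D
  D → e * F
Productions for F:
  F → ε
  F → , e
  F → c D

Found common prefix 'e' in productions for D

Answer: Yes, D has productions with common prefix 'e'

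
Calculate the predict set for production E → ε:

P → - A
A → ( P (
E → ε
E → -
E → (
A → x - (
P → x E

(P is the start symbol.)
PREDICT(E → ε) = (FIRST(RHS) \ {ε}) ∪ (FOLLOW(E) if ε ∈ FIRST(RHS), i.e. RHS ⇒* ε)
The right-hand side is ε (FIRST(ε) = { ε }), so the predict set is FOLLOW(E) = { $, '(' }
PREDICT(E → ε) = { $, '(' }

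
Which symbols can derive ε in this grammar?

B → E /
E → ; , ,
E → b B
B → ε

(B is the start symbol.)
A non-terminal is nullable if it can derive ε (the empty string): either it has an ε-production, or it has a production whose right-hand side consists entirely of nullable non-terminals.

ε-productions: B → ε
So B is immediately nullable.
No further non-terminal can be added: every production for the remaining non-terminals contains a terminal or a non-nullable non-terminal.
Nullable = { 'B' }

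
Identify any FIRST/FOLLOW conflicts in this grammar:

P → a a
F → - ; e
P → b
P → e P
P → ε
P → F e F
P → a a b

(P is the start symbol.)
No FIRST/FOLLOW conflicts.

A FIRST/FOLLOW conflict occurs when a non-terminal N has a nullable alternative N → β (β ⇒* ε) and another alternative N → α with FIRST(α) ∩ FOLLOW(N) ≠ ∅: on such a lookahead the parser cannot decide between expanding α and letting N vanish via β.

Nullable non-terminals: P.
FIRST sets used below: FIRST(F) = { '-' }

P: nullable alternative(s) P → ε; FOLLOW(P) = { $ }
  P → a a: FIRST \ {ε} = { 'a' } — disjoint from FOLLOW(P)
  P → b: FIRST \ {ε} = { 'b' } — disjoint from FOLLOW(P)
  P → e P: FIRST \ {ε} = { 'e' } — disjoint from FOLLOW(P)
  P → ε: FIRST \ {ε} = { } — this is the only nullable alternative, skip
  P → F e F: FIRST \ {ε} = { '-' } — disjoint from FOLLOW(P)
  P → a a b: FIRST \ {ε} = { 'a' } — disjoint from FOLLOW(P)

F has no nullable alternative, so no FIRST/FOLLOW check is needed there.

No FIRST/FOLLOW conflicts found.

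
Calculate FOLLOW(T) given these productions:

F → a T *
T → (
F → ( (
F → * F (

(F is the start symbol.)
{ '*' }

To compute FOLLOW(T), find every occurrence of T on a right-hand side N → α T β: add FIRST(β) \ {ε}, and if β is empty or nullable also add FOLLOW(N). Iterate to a fixed point.

In F → a T *: T is followed by '*', add FIRST('*') \ {ε} = { '*' }

Taking the union: FOLLOW(T) = { '*' }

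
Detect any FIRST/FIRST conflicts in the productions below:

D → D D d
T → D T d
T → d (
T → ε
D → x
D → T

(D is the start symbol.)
FIRST sets of the non-terminals at (or reachable through a nullable prefix from) the front of some alternative:
  FIRST(D) = { 'd', 'x', ε }
  FIRST(T) = { 'd', 'x', ε }

Productions for D:
  D → D D d: FIRST = { 'd', 'x' }
  D → x: FIRST = { 'x' }
  D → T: FIRST = { 'd', 'x', ε }
Productions for T:
  T → D T d: FIRST = { 'd', 'x' }
  T → d (: FIRST = { 'd' }
  T → ε: FIRST = { ε }

Conflict for D: D → D D d and D → x
  Overlap: { 'x' }
Conflict for D: D → D D d and D → T
  Overlap: { 'd', 'x' }
Conflict for D: D → x and D → T
  Overlap: { 'x' }
Conflict for T: T → D T d and T → d (
  Overlap: { 'd' }

Answer: Yes. D → D D d / D → x on { 'x' }; D → D D d / D → T on { 'd', 'x' }; D → x / D → T on { 'x' }; T → D T d / T → d '(' on { 'd' }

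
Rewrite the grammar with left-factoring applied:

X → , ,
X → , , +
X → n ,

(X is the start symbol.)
Left-factoring transforms A → αβ₁ | αβ₂ into A → αA' and A' → β₁ | β₂
(α is the longest common prefix among the alternatives). Repeat until
no nonterminal has two alternatives with a common prefix.

Round 1: X has alternatives sharing prefix ', ,'. Introduce X': X → , , X'
  Add: X' → ε
  Add: X' → +

No remaining common prefixes — done.

Resulting grammar:
X → , , X'
X' → ε
X' → +
X → n ,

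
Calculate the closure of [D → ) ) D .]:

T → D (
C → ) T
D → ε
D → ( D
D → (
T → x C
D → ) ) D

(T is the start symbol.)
Start with: [D → ) ) D .]
The dot is at the end, so nothing is added.

CLOSURE = { [D → ) ) D .] }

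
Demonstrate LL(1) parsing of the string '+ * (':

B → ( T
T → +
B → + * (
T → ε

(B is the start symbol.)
LL(1) parsing maintains a stack (initially the start symbol over $) and the input. At each step: if the stack top is a terminal, match it against the current input token; if it is a non-terminal N, replace it with the RHS of M[N, lookahead] (the unique production whose predict set contains the lookahead).

Stack is shown with the top on the left.

Stack    Input    Action
------------------------
B $      + * ( $  output B → + * (
+ * ( $  + * ( $  match '+'
* ( $    * ( $    match '*'
( $      ( $      match '('
$        $        accept

The string is accepted.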